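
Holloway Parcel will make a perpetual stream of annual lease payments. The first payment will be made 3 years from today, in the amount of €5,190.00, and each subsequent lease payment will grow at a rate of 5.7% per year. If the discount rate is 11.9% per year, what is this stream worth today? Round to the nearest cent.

Value at end of year 2: C₁ / (r − g) = €5,190.00 / (0.119 − 0.057) = €83,709.6774
Discount to today: PV = €83,709.6774 / (1 + 0.119)^2 = €83,709.6774 / 1.252161 = €66,852.17

€66852.17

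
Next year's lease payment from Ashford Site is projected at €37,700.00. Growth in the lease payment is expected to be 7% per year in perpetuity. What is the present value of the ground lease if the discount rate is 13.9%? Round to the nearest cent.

€546376.81

Growing perpetuity: P = D₁ / (r − g) = €37,700.0000 / (0.139 − 0.07) = €546,376.81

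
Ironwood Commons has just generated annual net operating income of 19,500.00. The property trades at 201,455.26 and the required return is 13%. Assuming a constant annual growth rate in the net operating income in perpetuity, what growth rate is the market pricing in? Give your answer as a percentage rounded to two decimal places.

3.03%

P = D₀(1+g)/(r−g) ⇒ P(r−g) = D₀(1+g) ⇒ g(P+D₀) = P·r − D₀
g = (P·r − D₀)/(P + D₀) = (201,455.26×0.13 − 19,500.00) / (201,455.26 + 19,500.00) = 0.030274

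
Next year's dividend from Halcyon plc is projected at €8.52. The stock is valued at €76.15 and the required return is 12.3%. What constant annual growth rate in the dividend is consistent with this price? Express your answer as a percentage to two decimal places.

1.11%

P = D₁/(r−g) ⇒ g = r − D₁/P = 0.123 − €8.52/€76.15 = 0.011116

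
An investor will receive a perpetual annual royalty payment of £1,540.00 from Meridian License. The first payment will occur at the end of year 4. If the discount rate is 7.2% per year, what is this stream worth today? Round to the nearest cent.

£17362.16

Value at end of year 3: C / r = £1,540.00 / 0.072 = £21,388.8889
Discount to today: PV = £21,388.8889 / (1 + 0.072)^3 = £21,388.8889 / 1.231925 = £17,362.16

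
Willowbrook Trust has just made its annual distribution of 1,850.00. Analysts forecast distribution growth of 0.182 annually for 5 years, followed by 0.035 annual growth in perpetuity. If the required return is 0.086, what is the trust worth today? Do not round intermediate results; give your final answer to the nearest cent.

D_1 = 2186.70000
D_2 = 2584.67940
D_3 = 3055.09105
D_4 = 3611.11762
D_5 = 4268.34103
Terminal value at year 5: TV = D_5×(1+g_2)/(r−g_2) = 4417.73297/0.051 = 86622.21501
P_0 = D_1/(1+r)^1 + D_2/(1+r)^2 + D_3/(1+r)^3 + D_4/(1+r)^4 + D_5/(1+r)^5 + TV/(1+r)^5
    = 2013.53591 + 2191.52804 + 2385.25427 + 2596.10548 + 2825.59546 + 57342.96679 = 69354.98595

69354.99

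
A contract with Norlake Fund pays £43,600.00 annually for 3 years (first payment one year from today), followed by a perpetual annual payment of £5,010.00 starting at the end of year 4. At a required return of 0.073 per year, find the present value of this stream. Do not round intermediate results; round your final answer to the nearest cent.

£169349.96

PV of 3-year annuity: £43,600.00 × [1 − (1+0.073)^−3] / 0.073 = 113795.91514
Perpetuity value at year 3: £5,010.00 / 0.073 = 68630.13699
PV of perpetuity: 68630.13699 / (1+0.073)^3 = 55554.04674
Total PV = 113795.91514 + 55554.04674 = 169349.96188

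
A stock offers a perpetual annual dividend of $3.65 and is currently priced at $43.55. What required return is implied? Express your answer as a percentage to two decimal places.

P = C/r ⇒ r = C/P = $3.65/$43.55 = 0.083812

8.38%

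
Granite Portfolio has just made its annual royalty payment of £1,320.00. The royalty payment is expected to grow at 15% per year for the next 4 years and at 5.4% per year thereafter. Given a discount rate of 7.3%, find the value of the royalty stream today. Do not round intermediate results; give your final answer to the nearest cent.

£102914.67

D_1 = 1518.00000
D_2 = 1745.70000
D_3 = 2007.55500
D_4 = 2308.68825
Terminal value at year 4: TV = D_4×(1+g_2)/(r−g_2) = 2433.35742/0.019 = 128071.44292
P_0 = D_1/(1+r)^1 + D_2/(1+r)^2 + D_3/(1+r)^3 + D_4/(1+r)^4 + TV/(1+r)^4
    = 1414.72507 + 1516.24774 + 1625.05583 + 1741.67214 + 96616.97027 = 102914.67105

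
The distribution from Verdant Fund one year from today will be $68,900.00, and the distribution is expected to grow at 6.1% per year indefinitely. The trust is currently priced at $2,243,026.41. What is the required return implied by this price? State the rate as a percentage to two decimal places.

9.17%

P = D₁/(r − g) ⇒ r = D₁/P + g = $68,900.0000/$2,243,026.41 + 0.061 = 0.030717 + 0.061 = 0.091717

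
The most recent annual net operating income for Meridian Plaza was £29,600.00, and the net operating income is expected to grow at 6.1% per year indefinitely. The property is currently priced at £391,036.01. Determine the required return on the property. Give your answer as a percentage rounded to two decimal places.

D₁ = £29,600.00 × 1.061 = £31,405.6000
P = D₁/(r − g) ⇒ r = D₁/P + g = £31,405.6000/£391,036.01 + 0.061 = 0.080314 + 0.061 = 0.141314

14.13%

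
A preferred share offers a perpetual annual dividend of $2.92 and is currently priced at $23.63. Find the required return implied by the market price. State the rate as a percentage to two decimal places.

12.36%

P = C/r ⇒ r = C/P = $2.92/$23.63 = 0.123572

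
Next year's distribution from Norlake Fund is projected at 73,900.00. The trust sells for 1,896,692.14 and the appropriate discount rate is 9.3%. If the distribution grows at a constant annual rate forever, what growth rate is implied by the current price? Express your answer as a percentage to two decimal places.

5.40%

P = D₁/(r−g) ⇒ g = r − D₁/P = 0.093 − 73,900.00/1,896,692.14 = 0.054037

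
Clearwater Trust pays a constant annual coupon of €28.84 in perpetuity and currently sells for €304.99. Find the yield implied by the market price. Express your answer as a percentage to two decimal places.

9.46%

P = C/r ⇒ r = C/P = €28.84/€304.99 = 0.094560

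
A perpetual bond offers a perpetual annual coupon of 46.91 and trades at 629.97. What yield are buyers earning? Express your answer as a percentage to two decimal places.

P = C/r ⇒ r = C/P = 46.91/629.97 = 0.074464

7.45%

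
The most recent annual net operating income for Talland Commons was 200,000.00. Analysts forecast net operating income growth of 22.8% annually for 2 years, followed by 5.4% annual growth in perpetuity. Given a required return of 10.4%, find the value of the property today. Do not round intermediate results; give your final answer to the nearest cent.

5686173.91

D_1 = 245600.00000
D_2 = 301596.80000
Terminal value at year 2: TV = D_2×(1+g_2)/(r−g_2) = 317883.02720/0.05 = 6357660.54400
P_0 = D_1/(1+r)^1 + D_2/(1+r)^2 + TV/(1+r)^2
    = 222463.76812 + 247450.64062 + 5216259.50431 = 5686173.91304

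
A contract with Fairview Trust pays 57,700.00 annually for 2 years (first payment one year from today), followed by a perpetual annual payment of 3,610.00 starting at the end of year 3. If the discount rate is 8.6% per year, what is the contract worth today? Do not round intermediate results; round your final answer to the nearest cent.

137645.83

PV of 2-year annuity: 57,700.00 × [1 − (1+0.086)^−2] / 0.086 = 102054.10227
Perpetuity value at year 2: 3,610.00 / 0.086 = 41976.74419
PV of perpetuity: 41976.74419 / (1+0.086)^2 = 35591.73016
Total PV = 102054.10227 + 35591.73016 = 137645.83243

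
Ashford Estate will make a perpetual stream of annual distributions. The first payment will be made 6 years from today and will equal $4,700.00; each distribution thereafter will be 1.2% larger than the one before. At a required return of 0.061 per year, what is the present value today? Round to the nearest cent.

$71338.65

Value at end of year 5: C₁ / (r − g) = $4,700.00 / (0.061 − 0.012) = $95,918.3673
Discount to today: PV = $95,918.3673 / (1 + 0.061)^5 = $95,918.3673 / 1.344550 = $71,338.65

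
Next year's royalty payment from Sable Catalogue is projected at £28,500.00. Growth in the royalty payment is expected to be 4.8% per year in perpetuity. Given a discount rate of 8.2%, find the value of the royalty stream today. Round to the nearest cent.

£838235.29

Growing perpetuity: P = D₁ / (r − g) = £28,500.0000 / (0.082 − 0.048) = £838,235.29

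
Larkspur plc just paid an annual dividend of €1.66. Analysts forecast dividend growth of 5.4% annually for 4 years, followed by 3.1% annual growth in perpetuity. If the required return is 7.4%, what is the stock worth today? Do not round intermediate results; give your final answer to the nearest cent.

D_1 = 1.74964
D_2 = 1.84412
D_3 = 1.94370
D_4 = 2.04866
Terminal value at year 4: TV = D_4×(1+g_2)/(r−g_2) = 2.11217/0.043 = 49.12027
P_0 = D_1/(1+r)^1 + D_2/(1+r)^2 + D_3/(1+r)^3 + D_4/(1+r)^4 + TV/(1+r)^4
    = 1.62909 + 1.59875 + 1.56898 + 1.53976 + 36.91846 = 43.25504

€43.26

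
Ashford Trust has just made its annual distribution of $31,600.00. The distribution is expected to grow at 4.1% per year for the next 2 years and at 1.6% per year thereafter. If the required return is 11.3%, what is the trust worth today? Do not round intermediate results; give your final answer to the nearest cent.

$346747.37

D_1 = 32895.60000
D_2 = 34244.31960
Terminal value at year 2: TV = D_2×(1+g_2)/(r−g_2) = 34792.22871/0.097 = 358682.77024
P_0 = D_1/(1+r)^1 + D_2/(1+r)^2 + TV/(1+r)^2
    = 29555.79515 + 27643.82996 + 289547.74477 = 346747.36988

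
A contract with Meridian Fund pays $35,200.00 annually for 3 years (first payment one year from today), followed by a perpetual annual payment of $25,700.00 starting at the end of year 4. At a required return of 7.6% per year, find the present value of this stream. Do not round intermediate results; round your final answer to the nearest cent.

PV of 3-year annuity: $35,200.00 × [1 − (1+0.076)^−3] / 0.076 = 91372.55794
Perpetuity value at year 3: $25,700.00 / 0.076 = 338157.89474
PV of perpetuity: 338157.89474 / (1+0.076)^3 = 271445.54419
Total PV = 91372.55794 + 271445.54419 = 362818.10214

$362818.10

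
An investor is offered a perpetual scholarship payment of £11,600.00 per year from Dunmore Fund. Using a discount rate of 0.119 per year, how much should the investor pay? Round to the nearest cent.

£97478.99

Level perpetuity: PV = C / r = £11,600.00 / 0.119 = £97,478.99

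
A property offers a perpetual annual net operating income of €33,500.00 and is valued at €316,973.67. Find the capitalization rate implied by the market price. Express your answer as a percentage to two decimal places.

10.57%

P = C/r ⇒ r = C/P = €33,500.00/€316,973.67 = 0.105687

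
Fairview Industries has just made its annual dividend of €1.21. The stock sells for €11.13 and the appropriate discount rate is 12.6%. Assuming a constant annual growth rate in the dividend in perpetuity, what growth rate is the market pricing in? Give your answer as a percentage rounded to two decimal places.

1.56%

P = D₀(1+g)/(r−g) ⇒ P(r−g) = D₀(1+g) ⇒ g(P+D₀) = P·r − D₀
g = (P·r − D₀)/(P + D₀) = (€11.13×0.126 − €1.21) / (€11.13 + €1.21) = 0.015590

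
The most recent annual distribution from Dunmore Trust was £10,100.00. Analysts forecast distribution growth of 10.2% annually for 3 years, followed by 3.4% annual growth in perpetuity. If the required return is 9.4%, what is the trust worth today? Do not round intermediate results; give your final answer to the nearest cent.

D_1 = 11130.20000
D_2 = 12265.48040
D_3 = 13516.55940
Terminal value at year 3: TV = D_3×(1+g_2)/(r−g_2) = 13976.12242/0.06 = 232935.37367
P_0 = D_1/(1+r)^1 + D_2/(1+r)^2 + D_3/(1+r)^3 + TV/(1+r)^3
    = 10173.85740 + 10248.25490 + 10323.19643 + 177903.08521 = 208648.39394

£208648.39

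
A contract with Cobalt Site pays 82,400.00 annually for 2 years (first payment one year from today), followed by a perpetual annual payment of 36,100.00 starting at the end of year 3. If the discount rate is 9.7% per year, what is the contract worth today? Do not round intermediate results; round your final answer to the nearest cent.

452845.00

PV of 2-year annuity: 82,400.00 × [1 − (1+0.097)^−2] / 0.097 = 143586.09583
Perpetuity value at year 2: 36,100.00 / 0.097 = 372164.94845
PV of perpetuity: 372164.94845 / (1+0.097)^2 = 309258.90404
Total PV = 143586.09583 + 309258.90404 = 452844.99987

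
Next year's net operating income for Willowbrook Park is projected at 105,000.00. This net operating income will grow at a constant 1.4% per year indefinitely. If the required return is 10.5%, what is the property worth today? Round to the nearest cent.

1153846.15

Growing perpetuity: P = D₁ / (r − g) = 105,000.0000 / (0.105 − 0.014) = 1,153,846.15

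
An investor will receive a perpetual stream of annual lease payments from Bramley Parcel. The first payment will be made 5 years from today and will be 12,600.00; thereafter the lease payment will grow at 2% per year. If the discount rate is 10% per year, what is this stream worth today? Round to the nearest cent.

107574.62

Value at end of year 4: C₁ / (r − g) = 12,600.00 / (0.1 − 0.02) = 157,500.0000
Discount to today: PV = 157,500.0000 / (1 + 0.1)^4 = 157,500.0000 / 1.464100 = 107,574.62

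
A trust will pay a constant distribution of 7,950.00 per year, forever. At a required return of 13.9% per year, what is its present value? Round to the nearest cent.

57194.24

Level perpetuity: PV = C / r = 7,950.00 / 0.139 = 57,194.24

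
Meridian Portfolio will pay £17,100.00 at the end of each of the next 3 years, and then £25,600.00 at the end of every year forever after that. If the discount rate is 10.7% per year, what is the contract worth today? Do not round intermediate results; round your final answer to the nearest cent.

PV of 3-year annuity: £17,100.00 × [1 − (1+0.107)^−3] / 0.107 = 42006.52534
Perpetuity value at year 3: £25,600.00 / 0.107 = 239252.33645
PV of perpetuity: 239252.33645 / (1+0.107)^3 = 176365.37454
Total PV = 42006.52534 + 176365.37454 = 218371.89988

£218371.90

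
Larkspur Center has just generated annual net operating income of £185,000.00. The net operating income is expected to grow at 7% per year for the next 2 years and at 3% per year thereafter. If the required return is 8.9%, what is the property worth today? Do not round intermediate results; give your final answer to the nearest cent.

D_1 = 197950.00000
D_2 = 211806.50000
Terminal value at year 2: TV = D_2×(1+g_2)/(r−g_2) = 218160.69500/0.059 = 3697638.89831
P_0 = D_1/(1+r)^1 + D_2/(1+r)^2 + TV/(1+r)^2
    = 181772.26814 + 178600.85115 + 3117947.06250 = 3478320.18179

£3478320.18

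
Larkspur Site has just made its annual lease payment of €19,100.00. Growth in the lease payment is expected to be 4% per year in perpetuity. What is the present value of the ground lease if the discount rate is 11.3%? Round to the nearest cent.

€272109.59

D₁ = D₀ × (1 + g) = €19,100.00 × 1.04 = €19,864.0000
Growing perpetuity: P = D₁ / (r − g) = €19,864.0000 / (0.113 − 0.04) = €272,109.59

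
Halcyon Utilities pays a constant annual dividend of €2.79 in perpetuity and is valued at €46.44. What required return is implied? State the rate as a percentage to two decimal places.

6.01%

P = C/r ⇒ r = C/P = €2.79/€46.44 = 0.060078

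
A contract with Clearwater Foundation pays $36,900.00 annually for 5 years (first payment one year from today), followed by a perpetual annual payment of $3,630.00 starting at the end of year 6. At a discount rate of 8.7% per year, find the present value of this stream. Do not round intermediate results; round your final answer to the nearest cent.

PV of 5-year annuity: $36,900.00 × [1 − (1+0.087)^−5] / 0.087 = 144652.35899
Perpetuity value at year 5: $3,630.00 / 0.087 = 41724.13793
PV of perpetuity: 41724.13793 / (1+0.087)^5 = 27494.10912
Total PV = 144652.35899 + 27494.10912 = 172146.46811

$172146.47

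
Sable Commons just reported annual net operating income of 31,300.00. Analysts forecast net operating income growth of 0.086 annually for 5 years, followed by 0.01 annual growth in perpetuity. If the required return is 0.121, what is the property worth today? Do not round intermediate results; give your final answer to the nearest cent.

385469.53

D_1 = 33991.80000
D_2 = 36915.09480
D_3 = 40089.79295
D_4 = 43537.51515
D_5 = 47281.74145
Terminal value at year 5: TV = D_5×(1+g_2)/(r−g_2) = 47754.55886/0.111 = 430221.25103
P_0 = D_1/(1+r)^1 + D_2/(1+r)^2 + D_3/(1+r)^3 + D_4/(1+r)^4 + D_5/(1+r)^5 + TV/(1+r)^5
    = 30322.74755 + 29376.00699 + 28458.82568 + 27570.28072 + 26709.47803 + 243032.18744 = 385469.52641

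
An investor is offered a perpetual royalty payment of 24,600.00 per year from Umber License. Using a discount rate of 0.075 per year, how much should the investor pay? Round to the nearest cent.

328000.00

Level perpetuity: PV = C / r = 24,600.00 / 0.075 = 328,000.00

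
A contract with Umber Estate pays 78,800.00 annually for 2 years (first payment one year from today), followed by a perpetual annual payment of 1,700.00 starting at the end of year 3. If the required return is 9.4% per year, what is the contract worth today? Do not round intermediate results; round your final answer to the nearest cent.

PV of 2-year annuity: 78,800.00 × [1 − (1+0.094)^−2] / 0.094 = 137869.51596
Perpetuity value at year 2: 1,700.00 / 0.094 = 18085.10638
PV of perpetuity: 18085.10638 / (1+0.094)^2 = 15110.76403
Total PV = 137869.51596 + 15110.76403 = 152980.27999

152980.28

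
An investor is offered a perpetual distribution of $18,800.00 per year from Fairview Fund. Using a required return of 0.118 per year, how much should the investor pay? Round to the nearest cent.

$159322.03

Level perpetuity: PV = C / r = $18,800.00 / 0.118 = $159,322.03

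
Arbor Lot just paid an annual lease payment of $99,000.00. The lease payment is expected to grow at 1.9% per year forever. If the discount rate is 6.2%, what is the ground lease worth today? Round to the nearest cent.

D₁ = D₀ × (1 + g) = $99,000.00 × 1.019 = $100,881.0000
Growing perpetuity: P = D₁ / (r − g) = $100,881.0000 / (0.062 − 0.019) = $2,346,069.77

$2346069.77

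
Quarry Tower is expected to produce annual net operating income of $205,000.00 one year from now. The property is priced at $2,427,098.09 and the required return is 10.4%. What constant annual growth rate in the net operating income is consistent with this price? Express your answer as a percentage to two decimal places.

1.95%

P = D₁/(r−g) ⇒ g = r − D₁/P = 0.104 − $205,000.00/$2,427,098.09 = 0.019537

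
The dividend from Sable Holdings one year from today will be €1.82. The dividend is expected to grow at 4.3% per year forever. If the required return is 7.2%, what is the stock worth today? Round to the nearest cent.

€62.76

Growing perpetuity: P = D₁ / (r − g) = €1.8200 / (0.072 − 0.043) = €62.76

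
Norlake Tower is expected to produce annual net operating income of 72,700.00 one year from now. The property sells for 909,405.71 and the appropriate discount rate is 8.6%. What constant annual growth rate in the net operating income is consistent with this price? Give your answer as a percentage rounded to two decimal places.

0.61%

P = D₁/(r−g) ⇒ g = r − D₁/P = 0.086 − 72,700.00/909,405.71 = 0.006058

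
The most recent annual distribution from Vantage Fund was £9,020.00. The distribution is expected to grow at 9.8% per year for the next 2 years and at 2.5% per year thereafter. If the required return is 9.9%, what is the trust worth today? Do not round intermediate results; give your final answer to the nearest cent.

D_1 = 9903.96000
D_2 = 10874.54808
Terminal value at year 2: TV = D_2×(1+g_2)/(r−g_2) = 11146.41178/0.074 = 150627.18624
P_0 = D_1/(1+r)^1 + D_2/(1+r)^2 + TV/(1+r)^2
    = 9011.79254 + 9003.59255 + 124711.92377 = 142727.30886

£142727.31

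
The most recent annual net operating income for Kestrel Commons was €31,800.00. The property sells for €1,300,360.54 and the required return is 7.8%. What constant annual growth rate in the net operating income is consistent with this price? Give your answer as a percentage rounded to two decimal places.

5.23%

P = D₀(1+g)/(r−g) ⇒ P(r−g) = D₀(1+g) ⇒ g(P+D₀) = P·r − D₀
g = (P·r − D₀)/(P + D₀) = (€1,300,360.54×0.078 − €31,800.00) / (€1,300,360.54 + €31,800.00) = 0.052267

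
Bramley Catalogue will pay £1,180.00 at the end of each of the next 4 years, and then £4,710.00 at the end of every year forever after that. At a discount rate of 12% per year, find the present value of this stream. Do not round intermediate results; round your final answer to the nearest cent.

PV of 4-year annuity: £1,180.00 × [1 − (1+0.12)^−4] / 0.12 = 3584.07223
Perpetuity value at year 4: £4,710.00 / 0.12 = 39250.00000
PV of perpetuity: 39250.00000 / (1+0.12)^4 = 24944.08458
Total PV = 3584.07223 + 24944.08458 = 28528.15681

£28528.16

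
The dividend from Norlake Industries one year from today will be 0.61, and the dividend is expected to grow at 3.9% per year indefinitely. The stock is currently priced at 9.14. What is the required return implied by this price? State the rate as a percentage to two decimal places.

P = D₁/(r − g) ⇒ r = D₁/P + g = 0.6100/9.14 + 0.039 = 0.066740 + 0.039 = 0.105740

10.57%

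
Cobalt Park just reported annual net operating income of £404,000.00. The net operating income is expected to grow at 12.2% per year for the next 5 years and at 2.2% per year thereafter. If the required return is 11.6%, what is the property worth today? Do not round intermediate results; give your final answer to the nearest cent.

£6564593.11

D_1 = 453288.00000
D_2 = 508589.13600
D_3 = 570637.01059
D_4 = 640254.72588
D_5 = 718365.80244
Terminal value at year 5: TV = D_5×(1+g_2)/(r−g_2) = 734169.85010/0.094 = 7810317.55421
P_0 = D_1/(1+r)^1 + D_2/(1+r)^2 + D_3/(1+r)^3 + D_4/(1+r)^4 + D_5/(1+r)^5 + TV/(1+r)^5
    = 406172.04301 + 408355.76367 + 410551.22477 + 412758.48942 + 414977.62108 + 4511777.96536 = 6564593.10730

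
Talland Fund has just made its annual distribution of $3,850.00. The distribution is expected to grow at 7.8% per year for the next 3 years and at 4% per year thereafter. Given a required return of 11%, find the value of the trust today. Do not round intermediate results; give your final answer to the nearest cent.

D_1 = 4150.30000
D_2 = 4474.02340
D_3 = 4822.99723
Terminal value at year 3: TV = D_3×(1+g_2)/(r−g_2) = 5015.91711/0.07 = 71655.95877
P_0 = D_1/(1+r)^1 + D_2/(1+r)^2 + D_3/(1+r)^3 + TV/(1+r)^3
    = 3739.00901 + 3631.21776 + 3526.53400 + 52394.21947 = 63290.98025

$63290.98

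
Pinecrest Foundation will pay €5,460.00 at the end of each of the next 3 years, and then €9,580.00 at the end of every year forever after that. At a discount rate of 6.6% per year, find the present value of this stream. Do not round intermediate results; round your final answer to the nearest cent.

€134259.83

PV of 3-year annuity: €5,460.00 × [1 − (1+0.066)^−3] / 0.066 = 14434.13087
Perpetuity value at year 3: €9,580.00 / 0.066 = 145151.51515
PV of perpetuity: 145151.51515 / (1+0.066)^3 = 119825.69579
Total PV = 14434.13087 + 119825.69579 = 134259.82666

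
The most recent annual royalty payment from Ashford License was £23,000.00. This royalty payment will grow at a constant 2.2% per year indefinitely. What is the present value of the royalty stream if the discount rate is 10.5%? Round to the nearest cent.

£283204.82

D₁ = D₀ × (1 + g) = £23,000.00 × 1.022 = £23,506.0000
Growing perpetuity: P = D₁ / (r − g) = £23,506.0000 / (0.105 − 0.022) = £283,204.82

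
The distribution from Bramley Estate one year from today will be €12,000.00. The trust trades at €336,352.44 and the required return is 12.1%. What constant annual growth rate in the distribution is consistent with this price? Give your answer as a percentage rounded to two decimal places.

P = D₁/(r−g) ⇒ g = r − D₁/P = 0.121 − €12,000.00/€336,352.44 = 0.085323

8.53%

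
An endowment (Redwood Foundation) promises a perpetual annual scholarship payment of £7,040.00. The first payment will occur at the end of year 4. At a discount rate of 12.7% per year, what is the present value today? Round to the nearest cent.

£38725.51

Value at end of year 3: C / r = £7,040.00 / 0.127 = £55,433.0709
Discount to today: PV = £55,433.0709 / (1 + 0.127)^3 = £55,433.0709 / 1.431435 = £38,725.51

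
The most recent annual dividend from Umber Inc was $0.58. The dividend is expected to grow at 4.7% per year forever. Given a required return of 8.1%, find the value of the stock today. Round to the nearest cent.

$17.86

D₁ = D₀ × (1 + g) = $0.58 × 1.047 = $0.6073
Growing perpetuity: P = D₁ / (r − g) = $0.6073 / (0.081 − 0.047) = $17.86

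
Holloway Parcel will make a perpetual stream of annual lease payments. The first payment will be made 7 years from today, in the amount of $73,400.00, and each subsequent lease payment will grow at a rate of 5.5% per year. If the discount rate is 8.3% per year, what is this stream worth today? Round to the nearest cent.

Value at end of year 6: C₁ / (r − g) = $73,400.00 / (0.083 − 0.055) = $2,621,428.5714
Discount to today: PV = $2,621,428.5714 / (1 + 0.083)^6 = $2,621,428.5714 / 1.613507 = $1,624,677.96

$1624677.96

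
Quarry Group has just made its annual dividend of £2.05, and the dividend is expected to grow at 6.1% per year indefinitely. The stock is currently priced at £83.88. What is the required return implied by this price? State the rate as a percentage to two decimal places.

D₁ = £2.05 × 1.061 = £2.1751
P = D₁/(r − g) ⇒ r = D₁/P + g = £2.1751/£83.88 + 0.061 = 0.025930 + 0.061 = 0.086930

8.69%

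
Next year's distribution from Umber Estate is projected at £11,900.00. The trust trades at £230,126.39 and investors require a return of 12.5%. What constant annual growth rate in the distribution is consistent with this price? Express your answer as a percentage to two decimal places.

P = D₁/(r−g) ⇒ g = r − D₁/P = 0.125 − £11,900.00/£230,126.39 = 0.073289

7.33%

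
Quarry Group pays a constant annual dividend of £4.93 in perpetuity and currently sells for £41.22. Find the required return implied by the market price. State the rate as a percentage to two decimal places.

P = C/r ⇒ r = C/P = £4.93/£41.22 = 0.119602

11.96%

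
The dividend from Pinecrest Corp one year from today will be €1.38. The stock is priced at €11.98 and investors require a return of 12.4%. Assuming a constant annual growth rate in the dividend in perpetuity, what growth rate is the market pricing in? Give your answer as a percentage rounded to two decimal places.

P = D₁/(r−g) ⇒ g = r − D₁/P = 0.124 − €1.38/€11.98 = 0.008808

0.88%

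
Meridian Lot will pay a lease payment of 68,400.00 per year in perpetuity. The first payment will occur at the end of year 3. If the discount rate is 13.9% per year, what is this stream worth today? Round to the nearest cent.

379309.62

Value at end of year 2: C / r = 68,400.00 / 0.139 = 492,086.3309
Discount to today: PV = 492,086.3309 / (1 + 0.139)^2 = 492,086.3309 / 1.297321 = 379,309.62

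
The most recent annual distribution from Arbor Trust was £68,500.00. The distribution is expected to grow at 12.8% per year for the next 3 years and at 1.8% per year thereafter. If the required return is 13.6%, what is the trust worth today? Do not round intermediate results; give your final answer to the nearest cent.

£781179.52

D_1 = 77268.00000
D_2 = 87158.30400
D_3 = 98314.56691
Terminal value at year 3: TV = D_3×(1+g_2)/(r−g_2) = 100084.22912/0.118 = 848171.43319
P_0 = D_1/(1+r)^1 + D_2/(1+r)^2 + D_3/(1+r)^3 + TV/(1+r)^3
    = 68017.60563 + 67538.60841 + 67062.98441 + 578560.32311 = 781179.52157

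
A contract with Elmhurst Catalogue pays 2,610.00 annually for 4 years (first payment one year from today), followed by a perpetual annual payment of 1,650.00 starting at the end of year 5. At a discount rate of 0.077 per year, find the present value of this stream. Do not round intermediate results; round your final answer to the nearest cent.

24629.56

PV of 4-year annuity: 2,610.00 × [1 − (1+0.077)^−4] / 0.077 = 8702.69306
Perpetuity value at year 4: 1,650.00 / 0.077 = 21428.57143
PV of perpetuity: 21428.57143 / (1+0.077)^4 = 15926.86892
Total PV = 8702.69306 + 15926.86892 = 24629.56198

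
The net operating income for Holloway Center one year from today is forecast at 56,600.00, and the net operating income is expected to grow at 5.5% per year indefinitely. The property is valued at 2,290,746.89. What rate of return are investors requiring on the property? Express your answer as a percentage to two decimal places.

7.97%

P = D₁/(r − g) ⇒ r = D₁/P + g = 56,600.0000/2,290,746.89 + 0.055 = 0.024708 + 0.055 = 0.079708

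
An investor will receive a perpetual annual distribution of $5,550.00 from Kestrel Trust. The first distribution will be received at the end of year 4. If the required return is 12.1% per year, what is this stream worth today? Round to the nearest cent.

Value at end of year 3: C / r = $5,550.00 / 0.121 = $45,867.7686
Discount to today: PV = $45,867.7686 / (1 + 0.121)^3 = $45,867.7686 / 1.408695 = $32,560.48

$32560.48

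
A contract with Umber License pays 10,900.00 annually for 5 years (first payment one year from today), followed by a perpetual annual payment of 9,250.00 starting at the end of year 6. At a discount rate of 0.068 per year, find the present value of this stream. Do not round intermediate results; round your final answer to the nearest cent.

PV of 5-year annuity: 10,900.00 × [1 − (1+0.068)^−5] / 0.068 = 44932.50412
Perpetuity value at year 5: 9,250.00 / 0.068 = 136029.41176
PV of perpetuity: 136029.41176 / (1+0.068)^5 = 97898.61699
Total PV = 44932.50412 + 97898.61699 = 142831.12110

142831.12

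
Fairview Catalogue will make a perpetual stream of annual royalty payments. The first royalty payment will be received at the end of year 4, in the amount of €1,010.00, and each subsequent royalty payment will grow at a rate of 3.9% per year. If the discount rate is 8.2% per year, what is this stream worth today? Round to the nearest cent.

Value at end of year 3: C₁ / (r − g) = €1,010.00 / (0.082 − 0.039) = €23,488.3721
Discount to today: PV = €23,488.3721 / (1 + 0.082)^3 = €23,488.3721 / 1.266723 = €18,542.62

€18542.62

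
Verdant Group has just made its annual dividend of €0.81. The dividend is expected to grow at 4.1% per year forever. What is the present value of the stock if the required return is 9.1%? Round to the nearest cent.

D₁ = D₀ × (1 + g) = €0.81 × 1.041 = €0.8432
Growing perpetuity: P = D₁ / (r − g) = €0.8432 / (0.091 − 0.041) = €16.86

€16.86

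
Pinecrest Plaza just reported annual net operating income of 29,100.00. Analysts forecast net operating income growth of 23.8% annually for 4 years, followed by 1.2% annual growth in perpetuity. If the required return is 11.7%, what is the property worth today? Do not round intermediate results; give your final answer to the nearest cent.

D_1 = 36025.80000
D_2 = 44599.94040
D_3 = 55214.72622
D_4 = 68355.83105
Terminal value at year 4: TV = D_4×(1+g_2)/(r−g_2) = 69176.10103/0.105 = 658820.00978
P_0 = D_1/(1+r)^1 + D_2/(1+r)^2 + D_3/(1+r)^3 + D_4/(1+r)^4 + TV/(1+r)^4
    = 32252.28290 + 35746.03960 + 39618.26054 + 43909.94319 + 423208.21440 = 574734.74063

574734.74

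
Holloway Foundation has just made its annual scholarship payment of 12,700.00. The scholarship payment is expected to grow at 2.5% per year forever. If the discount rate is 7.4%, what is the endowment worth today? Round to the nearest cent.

265663.27

D₁ = D₀ × (1 + g) = 12,700.00 × 1.025 = 13,017.5000
Growing perpetuity: P = D₁ / (r − g) = 13,017.5000 / (0.074 − 0.025) = 265,663.27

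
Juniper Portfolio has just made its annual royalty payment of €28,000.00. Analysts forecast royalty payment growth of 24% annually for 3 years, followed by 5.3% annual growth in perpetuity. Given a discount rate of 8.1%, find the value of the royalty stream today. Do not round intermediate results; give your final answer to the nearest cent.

€1700560.88

D_1 = 34720.00000
D_2 = 43052.80000
D_3 = 53385.47200
Terminal value at year 3: TV = D_3×(1+g_2)/(r−g_2) = 56214.90202/0.028 = 2007675.07200
P_0 = D_1/(1+r)^1 + D_2/(1+r)^2 + D_3/(1+r)^3 + TV/(1+r)^3
    = 32118.40888 + 36842.57818 + 42261.60679 + 1589338.28401 = 1700560.87787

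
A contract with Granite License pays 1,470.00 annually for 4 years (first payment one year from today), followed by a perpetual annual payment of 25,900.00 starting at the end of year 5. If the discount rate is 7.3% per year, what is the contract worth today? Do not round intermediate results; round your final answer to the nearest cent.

272602.30

PV of 4-year annuity: 1,470.00 × [1 − (1+0.073)^−4] / 0.073 = 4945.66369
Perpetuity value at year 4: 25,900.00 / 0.073 = 354794.52055
PV of perpetuity: 354794.52055 / (1+0.073)^4 = 267656.63649
Total PV = 4945.66369 + 267656.63649 = 272602.30018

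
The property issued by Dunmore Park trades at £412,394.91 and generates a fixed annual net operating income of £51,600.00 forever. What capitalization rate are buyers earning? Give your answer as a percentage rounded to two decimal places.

12.51%

P = C/r ⇒ r = C/P = £51,600.00/£412,394.91 = 0.125123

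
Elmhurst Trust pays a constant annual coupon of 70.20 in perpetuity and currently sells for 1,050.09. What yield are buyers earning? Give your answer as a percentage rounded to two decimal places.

6.69%

P = C/r ⇒ r = C/P = 70.20/1,050.09 = 0.066851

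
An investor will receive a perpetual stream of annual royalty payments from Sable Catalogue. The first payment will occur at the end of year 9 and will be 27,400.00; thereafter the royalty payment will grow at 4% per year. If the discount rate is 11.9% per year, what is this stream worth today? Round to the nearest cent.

Value at end of year 8: C₁ / (r − g) = 27,400.00 / (0.119 − 0.04) = 346,835.4430
Discount to today: PV = 346,835.4430 / (1 + 0.119)^8 = 346,835.4430 / 2.458333 = 141,085.63

141085.63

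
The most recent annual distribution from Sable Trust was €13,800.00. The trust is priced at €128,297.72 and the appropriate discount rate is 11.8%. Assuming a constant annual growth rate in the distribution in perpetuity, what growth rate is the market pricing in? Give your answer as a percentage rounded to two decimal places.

0.94%

P = D₀(1+g)/(r−g) ⇒ P(r−g) = D₀(1+g) ⇒ g(P+D₀) = P·r − D₀
g = (P·r − D₀)/(P + D₀) = (€128,297.72×0.118 − €13,800.00) / (€128,297.72 + €13,800.00) = 0.009424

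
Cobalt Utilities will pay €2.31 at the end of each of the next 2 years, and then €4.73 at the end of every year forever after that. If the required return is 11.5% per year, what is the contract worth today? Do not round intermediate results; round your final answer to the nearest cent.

PV of 2-year annuity: €2.31 × [1 − (1+0.115)^−2] / 0.115 = 3.92982
Perpetuity value at year 2: €4.73 / 0.115 = 41.13043
PV of perpetuity: 41.13043 / (1+0.115)^2 = 33.08366
Total PV = 3.92982 + 33.08366 = 37.01348

€37.01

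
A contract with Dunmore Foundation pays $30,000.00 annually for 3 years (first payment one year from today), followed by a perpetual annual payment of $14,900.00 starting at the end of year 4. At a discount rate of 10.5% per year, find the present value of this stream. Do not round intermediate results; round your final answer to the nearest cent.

PV of 3-year annuity: $30,000.00 × [1 − (1+0.105)^−3] / 0.105 = 73953.70387
Perpetuity value at year 3: $14,900.00 / 0.105 = 141904.76190
PV of perpetuity: 141904.76190 / (1+0.105)^3 = 105174.42232
Total PV = 73953.70387 + 105174.42232 = 179128.12619

$179128.13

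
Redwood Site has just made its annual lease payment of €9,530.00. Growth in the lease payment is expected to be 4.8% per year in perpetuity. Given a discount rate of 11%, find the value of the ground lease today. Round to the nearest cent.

D₁ = D₀ × (1 + g) = €9,530.00 × 1.048 = €9,987.4400
Growing perpetuity: P = D₁ / (r − g) = €9,987.4400 / (0.11 − 0.048) = €161,087.74

€161087.74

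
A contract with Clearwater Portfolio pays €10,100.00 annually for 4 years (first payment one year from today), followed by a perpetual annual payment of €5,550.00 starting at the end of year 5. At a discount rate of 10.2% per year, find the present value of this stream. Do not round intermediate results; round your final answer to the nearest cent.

€68772.43

PV of 4-year annuity: €10,100.00 × [1 − (1+0.102)^−4] / 0.102 = 31877.52277
Perpetuity value at year 4: €5,550.00 / 0.102 = 54411.76471
PV of perpetuity: 54411.76471 / (1+0.102)^4 = 36894.90813
Total PV = 31877.52277 + 36894.90813 = 68772.43091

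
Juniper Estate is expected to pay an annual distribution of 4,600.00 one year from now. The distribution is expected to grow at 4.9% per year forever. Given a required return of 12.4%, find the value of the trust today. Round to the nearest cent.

61333.33

Growing perpetuity: P = D₁ / (r − g) = 4,600.0000 / (0.124 − 0.049) = 61,333.33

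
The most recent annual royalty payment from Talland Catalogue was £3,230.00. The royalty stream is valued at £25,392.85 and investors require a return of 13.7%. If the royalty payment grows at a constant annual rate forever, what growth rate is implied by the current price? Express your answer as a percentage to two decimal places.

P = D₀(1+g)/(r−g) ⇒ P(r−g) = D₀(1+g) ⇒ g(P+D₀) = P·r − D₀
g = (P·r − D₀)/(P + D₀) = (£25,392.85×0.137 − £3,230.00) / (£25,392.85 + £3,230.00) = 0.008693

0.87%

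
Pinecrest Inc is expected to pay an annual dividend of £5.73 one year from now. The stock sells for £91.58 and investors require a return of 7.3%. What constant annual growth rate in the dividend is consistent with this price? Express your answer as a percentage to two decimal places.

1.04%

P = D₁/(r−g) ⇒ g = r − D₁/P = 0.073 − £5.73/£91.58 = 0.010432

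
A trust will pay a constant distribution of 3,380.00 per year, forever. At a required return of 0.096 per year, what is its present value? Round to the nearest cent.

Level perpetuity: PV = C / r = 3,380.00 / 0.096 = 35,208.33

35208.33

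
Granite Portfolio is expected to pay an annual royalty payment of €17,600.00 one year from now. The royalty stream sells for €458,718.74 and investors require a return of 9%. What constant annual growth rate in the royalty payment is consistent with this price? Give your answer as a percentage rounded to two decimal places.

P = D₁/(r−g) ⇒ g = r − D₁/P = 0.09 − €17,600.00/€458,718.74 = 0.051632

5.16%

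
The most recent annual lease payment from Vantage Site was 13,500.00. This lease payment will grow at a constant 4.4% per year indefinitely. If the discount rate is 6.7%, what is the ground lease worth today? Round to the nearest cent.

612782.61

D₁ = D₀ × (1 + g) = 13,500.00 × 1.044 = 14,094.0000
Growing perpetuity: P = D₁ / (r − g) = 14,094.0000 / (0.067 − 0.044) = 612,782.61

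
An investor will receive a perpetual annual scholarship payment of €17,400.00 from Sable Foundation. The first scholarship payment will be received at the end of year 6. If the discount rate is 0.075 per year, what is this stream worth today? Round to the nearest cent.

€161601.60

Value at end of year 5: C / r = €17,400.00 / 0.075 = €232,000.0000
Discount to today: PV = €232,000.0000 / (1 + 0.075)^5 = €232,000.0000 / 1.435629 = €161,601.60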